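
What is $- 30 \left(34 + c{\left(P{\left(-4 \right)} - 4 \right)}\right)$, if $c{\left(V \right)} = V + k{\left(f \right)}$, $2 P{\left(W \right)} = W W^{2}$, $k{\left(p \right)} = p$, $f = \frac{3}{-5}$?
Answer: $78$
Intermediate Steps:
$f = - \frac{3}{5}$ ($f = 3 \left(- \frac{1}{5}\right) = - \frac{3}{5} \approx -0.6$)
$P{\left(W \right)} = \frac{W^{3}}{2}$ ($P{\left(W \right)} = \frac{W W^{2}}{2} = \frac{W^{3}}{2}$)
$c{\left(V \right)} = - \frac{3}{5} + V$ ($c{\left(V \right)} = V - \frac{3}{5} = - \frac{3}{5} + V$)
$- 30 \left(34 + c{\left(P{\left(-4 \right)} - 4 \right)}\right) = - 30 \left(34 + \left(- \frac{3}{5} + \left(\frac{\left(-4\right)^{3}}{2} - 4\right)\right)\right) = - 30 \left(34 + \left(- \frac{3}{5} + \left(\frac{1}{2} \left(-64\right) - 4\right)\right)\right) = - 30 \left(34 - \frac{183}{5}\right) = \left(-30\right) \left(- \frac{13}{5}\right) = 78$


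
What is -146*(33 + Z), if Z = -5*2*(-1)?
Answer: -6278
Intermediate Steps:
Z = 10 (Z = -10*(-1) = 10)
-146*(33 + Z) = -146*(33 + 10) = -146*43 = -6278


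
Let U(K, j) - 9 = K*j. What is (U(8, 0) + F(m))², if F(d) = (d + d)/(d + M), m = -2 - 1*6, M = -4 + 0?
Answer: 961/9 ≈ 106.78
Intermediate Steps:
M = -4
m = -8 (m = -2 - 6 = -8)
U(K, j) = 9 + K*j
F(d) = 2*d/(-4 + d) (F(d) = (d + d)/(d - 4) = (2*d)/(-4 + d) = 2*d/(-4 + d))
(U(8, 0) + F(m))² = ((9 + 8*0) + 2*(-8)/(-4 - 8))² = ((9 + 0) + 2*(-8)/(-12))² = (9 + 2*(-8)*(-1/12))² = (9 + 4/3)² = (31/3)² = 961/9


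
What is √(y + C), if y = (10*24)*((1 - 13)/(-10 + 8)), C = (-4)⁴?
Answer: 4*√106 ≈ 41.182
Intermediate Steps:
C = 256
y = 1440 (y = 240*(-12/(-2)) = 240*(-12*(-½)) = 240*6 = 1440)
√(y + C) = √(1440 + 256) = √1696 = 4*√106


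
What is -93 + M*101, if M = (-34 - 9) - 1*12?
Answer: -5648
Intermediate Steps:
M = -55 (M = -43 - 12 = -55)
-93 + M*101 = -93 - 55*101 = -93 - 5555 = -5648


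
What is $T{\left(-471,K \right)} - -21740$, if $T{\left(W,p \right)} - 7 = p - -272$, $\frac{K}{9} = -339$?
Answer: $18968$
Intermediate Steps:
$K = -3051$ ($K = 9 \left(-339\right) = -3051$)
$T{\left(W,p \right)} = 279 + p$ ($T{\left(W,p \right)} = 7 + \left(p - -272\right) = 7 + \left(p + 272\right) = 7 + \left(272 + p\right) = 279 + p$)
$T{\left(-471,K \right)} - -21740 = \left(279 - 3051\right) - -21740 = -2772 + 21740 = 18968$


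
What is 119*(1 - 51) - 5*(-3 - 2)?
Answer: -5925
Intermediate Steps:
119*(1 - 51) - 5*(-3 - 2) = 119*(-50) - 5*(-5) = -5950 + 25 = -5925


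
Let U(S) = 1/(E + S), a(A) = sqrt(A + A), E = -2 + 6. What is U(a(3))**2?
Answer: (4 + sqrt(6))**(-2) ≈ 0.024041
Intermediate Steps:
E = 4
a(A) = sqrt(2)*sqrt(A) (a(A) = sqrt(2*A) = sqrt(2)*sqrt(A))
U(S) = 1/(4 + S)
U(a(3))**2 = (1/(4 + sqrt(2)*sqrt(3)))**2 = (1/(4 + sqrt(6)))**2 = (4 + sqrt(6))**(-2)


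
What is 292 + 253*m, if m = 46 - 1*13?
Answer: 8641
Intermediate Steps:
m = 33 (m = 46 - 13 = 33)
292 + 253*m = 292 + 253*33 = 292 + 8349 = 8641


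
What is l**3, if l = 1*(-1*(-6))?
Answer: 216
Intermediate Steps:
l = 6 (l = 1*6 = 6)
l**3 = 6**3 = 216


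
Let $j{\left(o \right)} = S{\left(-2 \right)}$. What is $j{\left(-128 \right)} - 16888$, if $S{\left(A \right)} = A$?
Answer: $-16890$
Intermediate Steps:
$j{\left(o \right)} = -2$
$j{\left(-128 \right)} - 16888 = -2 - 16888 = -16890$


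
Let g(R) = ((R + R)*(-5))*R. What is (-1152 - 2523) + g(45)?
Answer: -23925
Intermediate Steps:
g(R) = -10*R² (g(R) = ((2*R)*(-5))*R = (-10*R)*R = -10*R²)
(-1152 - 2523) + g(45) = (-1152 - 2523) - 10*45² = -3675 - 10*2025 = -3675 - 20250 = -23925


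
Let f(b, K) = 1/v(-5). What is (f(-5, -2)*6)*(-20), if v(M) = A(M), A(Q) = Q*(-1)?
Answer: -24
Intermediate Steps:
A(Q) = -Q
v(M) = -M
f(b, K) = ⅕ (f(b, K) = 1/(-1*(-5)) = 1/5 = ⅕)
(f(-5, -2)*6)*(-20) = ((⅕)*6)*(-20) = (6/5)*(-20) = -24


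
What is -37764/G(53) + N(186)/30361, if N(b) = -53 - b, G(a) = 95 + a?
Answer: -286647044/1123357 ≈ -255.17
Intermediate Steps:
-37764/G(53) + N(186)/30361 = -37764/(95 + 53) + (-53 - 1*186)/30361 = -37764/148 + (-53 - 186)*(1/30361) = -37764*1/148 - 239*1/30361 = -9441/37 - 239/30361 = -286647044/1123357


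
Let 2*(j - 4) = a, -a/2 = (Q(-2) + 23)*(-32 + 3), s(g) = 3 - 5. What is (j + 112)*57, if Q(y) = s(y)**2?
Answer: 51243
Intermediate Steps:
s(g) = -2
Q(y) = 4 (Q(y) = (-2)**2 = 4)
a = 1566 (a = -2*(4 + 23)*(-32 + 3) = -54*(-29) = -2*(-783) = 1566)
j = 787 (j = 4 + (1/2)*1566 = 4 + 783 = 787)
(j + 112)*57 = (787 + 112)*57 = 899*57 = 51243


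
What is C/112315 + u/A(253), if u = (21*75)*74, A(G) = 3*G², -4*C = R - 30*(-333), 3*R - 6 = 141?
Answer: 16811164649/28756683340 ≈ 0.58460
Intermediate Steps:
R = 49 (R = 2 + (⅓)*141 = 2 + 47 = 49)
C = -10039/4 (C = -(49 - 30*(-333))/4 = -(49 + 9990)/4 = -¼*10039 = -10039/4 ≈ -2509.8)
u = 116550 (u = 1575*74 = 116550)
C/112315 + u/A(253) = -10039/4/112315 + 116550/((3*253²)) = -10039/4*1/112315 + 116550/((3*64009)) = -10039/449260 + 116550/192027 = -10039/449260 + 116550*(1/192027) = -10039/449260 + 38850/64009 = 16811164649/28756683340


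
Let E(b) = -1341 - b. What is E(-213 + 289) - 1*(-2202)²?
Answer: -4850221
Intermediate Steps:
E(-213 + 289) - 1*(-2202)² = (-1341 - (-213 + 289)) - 1*(-2202)² = (-1341 - 1*76) - 1*4848804 = (-1341 - 76) - 4848804 = -1417 - 4848804 = -4850221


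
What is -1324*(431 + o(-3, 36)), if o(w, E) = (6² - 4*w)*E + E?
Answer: -2906180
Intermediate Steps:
o(w, E) = E + E*(36 - 4*w) (o(w, E) = (36 - 4*w)*E + E = E*(36 - 4*w) + E = E + E*(36 - 4*w))
-1324*(431 + o(-3, 36)) = -1324*(431 + 36*(37 - 4*(-3))) = -1324*(431 + 36*(37 + 12)) = -1324*(431 + 36*49) = -1324*(431 + 1764) = -1324*2195 = -2906180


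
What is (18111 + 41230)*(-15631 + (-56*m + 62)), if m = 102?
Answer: -1262835821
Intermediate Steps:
(18111 + 41230)*(-15631 + (-56*m + 62)) = (18111 + 41230)*(-15631 + (-56*102 + 62)) = 59341*(-15631 + (-5712 + 62)) = 59341*(-15631 - 5650) = 59341*(-21281) = -1262835821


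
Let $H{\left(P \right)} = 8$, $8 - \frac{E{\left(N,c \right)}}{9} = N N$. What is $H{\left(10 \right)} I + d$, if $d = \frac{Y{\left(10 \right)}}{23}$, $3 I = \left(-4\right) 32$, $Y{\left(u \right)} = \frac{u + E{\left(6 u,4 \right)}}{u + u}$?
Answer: $- \frac{283997}{690} \approx -411.59$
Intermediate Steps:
$E{\left(N,c \right)} = 72 - 9 N^{2}$ ($E{\left(N,c \right)} = 72 - 9 N N = 72 - 9 N^{2}$)
$Y{\left(u \right)} = \frac{72 + u - 324 u^{2}}{2 u}$ ($Y{\left(u \right)} = \frac{u - \left(-72 + 9 \left(6 u\right)^{2}\right)}{u + u} = \frac{u - \left(-72 + 9 \cdot 36 u^{2}\right)}{2 u} = \left(u - \left(-72 + 324 u^{2}\right)\right) \frac{1}{2 u} = \left(72 + u - 324 u^{2}\right) \frac{1}{2 u} = \frac{72 + u - 324 u^{2}}{2 u}$)
$I = - \frac{128}{3}$ ($I = \frac{\left(-4\right) 32}{3} = \frac{1}{3} \left(-128\right) = - \frac{128}{3} \approx -42.667$)
$d = - \frac{16159}{230}$ ($d = \frac{\frac{1}{2} - 1620 + \frac{36}{10}}{23} = \left(\frac{1}{2} - 1620 + 36 \cdot \frac{1}{10}\right) \frac{1}{23} = \left(\frac{1}{2} - 1620 + \frac{18}{5}\right) \frac{1}{23} = \left(- \frac{16159}{10}\right) \frac{1}{23} = - \frac{16159}{230} \approx -70.256$)
$H{\left(10 \right)} I + d = 8 \left(- \frac{128}{3}\right) - \frac{16159}{230} = - \frac{1024}{3} - \frac{16159}{230} = - \frac{283997}{690}$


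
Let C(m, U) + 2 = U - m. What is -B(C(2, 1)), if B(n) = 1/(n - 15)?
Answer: 1/18 ≈ 0.055556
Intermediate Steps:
C(m, U) = -2 + U - m (C(m, U) = -2 + (U - m) = -2 + U - m)
B(n) = 1/(-15 + n)
-B(C(2, 1)) = -1/(-15 + (-2 + 1 - 1*2)) = -1/(-15 + (-2 + 1 - 2)) = -1/(-15 - 3) = -1/(-18) = -1*(-1/18) = 1/18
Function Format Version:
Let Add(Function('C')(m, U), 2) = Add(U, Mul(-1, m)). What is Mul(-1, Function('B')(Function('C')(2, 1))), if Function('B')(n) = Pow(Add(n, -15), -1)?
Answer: Rational(1, 18) ≈ 0.055556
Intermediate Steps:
Function('C')(m, U) = Add(-2, U, Mul(-1, m)) (Function('C')(m, U) = Add(-2, Add(U, Mul(-1, m))) = Add(-2, U, Mul(-1, m)))
Function('B')(n) = Pow(Add(-15, n), -1)
Mul(-1, Function('B')(Function('C')(2, 1))) = Mul(-1, Pow(Add(-15, Add(-2, 1, Mul(-1, 2))), -1)) = Mul(-1, Pow(Add(-15, Add(-2, 1, -2)), -1)) = Mul(-1, Pow(Add(-15, -3), -1)) = Mul(-1, Pow(-18, -1)) = Mul(-1, Rational(-1, 18)) = Rational(1, 18)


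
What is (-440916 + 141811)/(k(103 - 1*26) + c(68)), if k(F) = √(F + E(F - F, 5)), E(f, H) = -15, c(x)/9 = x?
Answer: -91526130/187241 + 299105*√62/374482 ≈ -482.53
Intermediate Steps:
c(x) = 9*x
k(F) = √(-15 + F) (k(F) = √(F - 15) = √(-15 + F))
(-440916 + 141811)/(k(103 - 1*26) + c(68)) = (-440916 + 141811)/(√(-15 + (103 - 1*26)) + 9*68) = -299105/(√(-15 + (103 - 26)) + 612) = -299105/(√(-15 + 77) + 612) = -299105/(√62 + 612) = -299105/(612 + √62)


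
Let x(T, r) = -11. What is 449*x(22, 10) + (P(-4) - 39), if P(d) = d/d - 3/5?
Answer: -24888/5 ≈ -4977.6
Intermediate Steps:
P(d) = ⅖ (P(d) = 1 - 3*⅕ = 1 - ⅗ = ⅖)
449*x(22, 10) + (P(-4) - 39) = 449*(-11) + (⅖ - 39) = -4939 - 193/5 = -24888/5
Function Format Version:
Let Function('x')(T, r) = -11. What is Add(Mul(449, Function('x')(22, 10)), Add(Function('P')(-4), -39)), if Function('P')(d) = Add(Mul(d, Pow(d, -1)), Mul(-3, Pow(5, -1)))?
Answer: Rational(-24888, 5) ≈ -4977.6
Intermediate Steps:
Function('P')(d) = Rational(2, 5) (Function('P')(d) = Add(1, Mul(-3, Rational(1, 5))) = Add(1, Rational(-3, 5)) = Rational(2, 5))
Add(Mul(449, Function('x')(22, 10)), Add(Function('P')(-4), -39)) = Add(Mul(449, -11), Add(Rational(2, 5), -39)) = Add(-4939, Rational(-193, 5)) = Rational(-24888, 5)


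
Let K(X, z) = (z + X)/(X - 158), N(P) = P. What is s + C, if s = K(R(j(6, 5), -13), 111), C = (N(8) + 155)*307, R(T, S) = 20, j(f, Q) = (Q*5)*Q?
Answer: 6905527/138 ≈ 50040.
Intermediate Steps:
j(f, Q) = 5*Q² (j(f, Q) = (5*Q)*Q = 5*Q²)
C = 50041 (C = (8 + 155)*307 = 163*307 = 50041)
K(X, z) = (X + z)/(-158 + X)
s = -131/138 (s = (20 + 111)/(-158 + 20) = 131/(-138) = -1/138*131 = -131/138 ≈ -0.94928)
s + C = -131/138 + 50041 = 6905527/138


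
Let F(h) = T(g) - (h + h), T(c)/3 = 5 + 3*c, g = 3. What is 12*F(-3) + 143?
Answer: 719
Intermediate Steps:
T(c) = 15 + 9*c (T(c) = 3*(5 + 3*c) = 15 + 9*c)
F(h) = 42 - 2*h (F(h) = (15 + 9*3) - (h + h) = (15 + 27) - 2*h = 42 - 2*h)
12*F(-3) + 143 = 12*(42 - 2*(-3)) + 143 = 12*(42 + 6) + 143 = 12*48 + 143 = 576 + 143 = 719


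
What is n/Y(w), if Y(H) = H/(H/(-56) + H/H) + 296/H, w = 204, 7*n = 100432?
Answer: -94757592/500213 ≈ -189.43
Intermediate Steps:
n = 100432/7 (n = (1/7)*100432 = 100432/7 ≈ 14347.)
Y(H) = 296/H + H/(1 - H/56) (Y(H) = H/(H*(-1/56) + 1) + 296/H = H/(-H/56 + 1) + 296/H = H/(1 - H/56) + 296/H = 296/H + H/(1 - H/56))
n/Y(w) = 100432/(7*((8*(-2072 - 7*204**2 + 37*204)/(204*(-56 + 204))))) = 100432/(7*((8*(1/204)*(-2072 - 7*41616 + 7548)/148))) = 100432/(7*((8*(1/204)*(1/148)*(-2072 - 291312 + 7548)))) = 100432/(7*((8*(1/204)*(1/148)*(-285836)))) = 100432/(7*(-142918/1887)) = (100432/7)*(-1887/142918) = -94757592/500213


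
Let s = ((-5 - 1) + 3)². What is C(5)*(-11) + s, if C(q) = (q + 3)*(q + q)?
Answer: -871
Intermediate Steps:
C(q) = 2*q*(3 + q) (C(q) = (3 + q)*(2*q) = 2*q*(3 + q))
s = 9 (s = (-6 + 3)² = (-3)² = 9)
C(5)*(-11) + s = (2*5*(3 + 5))*(-11) + 9 = (2*5*8)*(-11) + 9 = 80*(-11) + 9 = -880 + 9 = -871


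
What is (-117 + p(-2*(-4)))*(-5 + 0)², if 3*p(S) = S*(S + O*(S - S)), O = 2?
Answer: -7175/3 ≈ -2391.7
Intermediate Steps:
p(S) = S²/3 (p(S) = (S*(S + 2*(S - S)))/3 = (S*(S + 2*0))/3 = (S*(S + 0))/3 = (S*S)/3 = S²/3)
(-117 + p(-2*(-4)))*(-5 + 0)² = (-117 + (-2*(-4))²/3)*(-5 + 0)² = (-117 + (⅓)*8²)*(-5)² = (-117 + (⅓)*64)*25 = (-117 + 64/3)*25 = -287/3*25 = -7175/3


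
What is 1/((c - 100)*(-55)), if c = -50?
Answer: 1/8250 ≈ 0.00012121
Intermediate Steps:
1/((c - 100)*(-55)) = 1/((-50 - 100)*(-55)) = 1/(-150*(-55)) = 1/8250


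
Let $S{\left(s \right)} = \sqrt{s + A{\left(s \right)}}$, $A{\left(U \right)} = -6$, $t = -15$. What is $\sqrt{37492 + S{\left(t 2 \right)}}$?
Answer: $\sqrt{37492 + 6 i} \approx 193.63 + 0.015 i$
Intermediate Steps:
$S{\left(s \right)} = \sqrt{-6 + s}$ ($S{\left(s \right)} = \sqrt{s - 6} = \sqrt{-6 + s}$)
$\sqrt{37492 + S{\left(t 2 \right)}} = \sqrt{37492 + \sqrt{-6 - 30}} = \sqrt{37492 + \sqrt{-36}} = \sqrt{37492 + 6 i}$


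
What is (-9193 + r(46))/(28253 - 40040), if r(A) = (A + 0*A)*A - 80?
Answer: 7157/11787 ≈ 0.60719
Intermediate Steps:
r(A) = -80 + A² (r(A) = (A + 0)*A - 80 = A*A - 80 = A² - 80 = -80 + A²)
(-9193 + r(46))/(28253 - 40040) = (-9193 + (-80 + 46²))/(28253 - 40040) = (-9193 + (-80 + 2116))/(-11787) = (-9193 + 2036)*(-1/11787) = -7157*(-1/11787) = 7157/11787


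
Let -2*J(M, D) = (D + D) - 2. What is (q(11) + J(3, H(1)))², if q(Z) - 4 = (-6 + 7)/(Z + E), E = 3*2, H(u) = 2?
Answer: 2704/289 ≈ 9.3564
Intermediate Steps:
E = 6
q(Z) = 4 + 1/(6 + Z) (q(Z) = 4 + (-6 + 7)/(Z + 6) = 4 + 1/(6 + Z))
J(M, D) = 1 - D (J(M, D) = -((D + D) - 2)/2 = -(2*D - 2)/2 = -(-2 + 2*D)/2 = 1 - D)
(q(11) + J(3, H(1)))² = ((25 + 4*11)/(6 + 11) + (1 - 1*2))² = ((25 + 44)/17 + (1 - 2))² = ((1/17)*69 - 1)² = (69/17 - 1)² = (52/17)² = 2704/289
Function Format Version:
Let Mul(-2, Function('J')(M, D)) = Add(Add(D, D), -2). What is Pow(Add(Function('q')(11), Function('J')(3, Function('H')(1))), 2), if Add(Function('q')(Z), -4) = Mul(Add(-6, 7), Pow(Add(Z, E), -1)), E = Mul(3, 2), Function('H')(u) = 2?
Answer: Rational(2704, 289) ≈ 9.3564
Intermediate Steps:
E = 6
Function('q')(Z) = Add(4, Pow(Add(6, Z), -1)) (Function('q')(Z) = Add(4, Mul(Add(-6, 7), Pow(Add(Z, 6), -1))) = Add(4, Mul(1, Pow(Add(6, Z), -1))) = Add(4, Pow(Add(6, Z), -1)))
Function('J')(M, D) = Add(1, Mul(-1, D)) (Function('J')(M, D) = Mul(Rational(-1, 2), Add(Add(D, D), -2)) = Mul(Rational(-1, 2), Add(Mul(2, D), -2)) = Mul(Rational(-1, 2), Add(-2, Mul(2, D))) = Add(1, Mul(-1, D)))
Pow(Add(Function('q')(11), Function('J')(3, Function('H')(1))), 2) = Pow(Add(Mul(Pow(Add(6, 11), -1), Add(25, Mul(4, 11))), Add(1, Mul(-1, 2))), 2) = Pow(Add(Mul(Pow(17, -1), Add(25, 44)), Add(1, -2)), 2) = Pow(Add(Mul(Rational(1, 17), 69), -1), 2) = Pow(Add(Rational(69, 17), -1), 2) = Pow(Rational(52, 17), 2) = Rational(2704, 289)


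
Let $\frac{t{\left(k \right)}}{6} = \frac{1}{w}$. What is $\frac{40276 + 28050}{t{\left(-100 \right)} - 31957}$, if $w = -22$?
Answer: $- \frac{375793}{175765} \approx -2.138$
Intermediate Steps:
$t{\left(k \right)} = - \frac{3}{11}$ ($t{\left(k \right)} = \frac{6}{-22} = 6 \left(- \frac{1}{22}\right) = - \frac{3}{11}$)
$\frac{40276 + 28050}{t{\left(-100 \right)} - 31957} = \frac{40276 + 28050}{- \frac{3}{11} - 31957} = \frac{68326}{- \frac{351530}{11}} = 68326 \left(- \frac{11}{351530}\right) = - \frac{375793}{175765}$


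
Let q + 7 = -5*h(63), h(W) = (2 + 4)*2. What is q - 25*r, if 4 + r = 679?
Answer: -16942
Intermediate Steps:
r = 675 (r = -4 + 679 = 675)
h(W) = 12 (h(W) = 6*2 = 12)
q = -67 (q = -7 - 5*12 = -7 - 60 = -67)
q - 25*r = -67 - 25*675 = -67 - 1*16875 = -67 - 16875 = -16942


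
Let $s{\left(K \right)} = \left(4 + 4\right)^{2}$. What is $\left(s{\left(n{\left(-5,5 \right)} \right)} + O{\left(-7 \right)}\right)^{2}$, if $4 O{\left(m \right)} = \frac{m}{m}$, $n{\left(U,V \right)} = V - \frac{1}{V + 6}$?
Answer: $\frac{66049}{16} \approx 4128.1$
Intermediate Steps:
$n{\left(U,V \right)} = V - \frac{1}{6 + V}$
$s{\left(K \right)} = 64$ ($s{\left(K \right)} = 8^{2} = 64$)
$O{\left(m \right)} = \frac{1}{4}$ ($O{\left(m \right)} = \frac{m \frac{1}{m}}{4} = \frac{1}{4} \cdot 1 = \frac{1}{4}$)
$\left(s{\left(n{\left(-5,5 \right)} \right)} + O{\left(-7 \right)}\right)^{2} = \left(64 + \frac{1}{4}\right)^{2} = \left(\frac{257}{4}\right)^{2} = \frac{66049}{16}$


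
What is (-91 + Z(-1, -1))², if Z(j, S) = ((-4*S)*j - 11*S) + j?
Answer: 7225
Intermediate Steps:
Z(j, S) = j - 11*S - 4*S*j (Z(j, S) = (-4*S*j - 11*S) + j = (-11*S - 4*S*j) + j = j - 11*S - 4*S*j)
(-91 + Z(-1, -1))² = (-91 + (-1 - 11*(-1) - 4*(-1)*(-1)))² = (-91 + (-1 + 11 - 4))² = (-91 + 6)² = (-85)² = 7225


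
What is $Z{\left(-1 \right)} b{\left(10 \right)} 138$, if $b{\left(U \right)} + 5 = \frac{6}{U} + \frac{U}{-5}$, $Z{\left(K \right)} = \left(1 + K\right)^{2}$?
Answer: $0$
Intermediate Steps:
$b{\left(U \right)} = -5 + \frac{6}{U} - \frac{U}{5}$ ($b{\left(U \right)} = -5 + \left(\frac{6}{U} + \frac{U}{-5}\right) = -5 + \left(\frac{6}{U} + U \left(- \frac{1}{5}\right)\right) = -5 - \left(- \frac{6}{U} + \frac{U}{5}\right) = -5 + \frac{6}{U} - \frac{U}{5}$)
$Z{\left(-1 \right)} b{\left(10 \right)} 138 = \left(1 - 1\right)^{2} \left(-5 + \frac{6}{10} - 2\right) 138 = 0^{2} \left(-5 + 6 \cdot \frac{1}{10} - 2\right) 138 = 0 \left(-5 + \frac{3}{5} - 2\right) 138 = 0 \left(- \frac{32}{5}\right) 138 = 0 \cdot 138 = 0$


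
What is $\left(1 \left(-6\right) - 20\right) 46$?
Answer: $-1196$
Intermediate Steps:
$\left(1 \left(-6\right) - 20\right) 46 = \left(-6 - 20\right) 46 = \left(-26\right) 46 = -1196$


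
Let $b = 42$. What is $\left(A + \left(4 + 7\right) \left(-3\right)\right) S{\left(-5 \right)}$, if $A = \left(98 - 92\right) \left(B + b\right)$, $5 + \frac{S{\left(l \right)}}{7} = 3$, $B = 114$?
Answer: $-12642$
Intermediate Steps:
$S{\left(l \right)} = -14$ ($S{\left(l \right)} = -35 + 7 \cdot 3 = -35 + 21 = -14$)
$A = 936$ ($A = \left(98 - 92\right) \left(114 + 42\right) = 6 \cdot 156 = 936$)
$\left(A + \left(4 + 7\right) \left(-3\right)\right) S{\left(-5 \right)} = \left(936 + \left(4 + 7\right) \left(-3\right)\right) \left(-14\right) = \left(936 + 11 \left(-3\right)\right) \left(-14\right) = \left(936 - 33\right) \left(-14\right) = 903 \left(-14\right) = -12642$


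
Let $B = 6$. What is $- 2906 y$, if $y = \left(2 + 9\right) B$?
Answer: $-191796$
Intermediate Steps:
$y = 66$ ($y = \left(2 + 9\right) 6 = 11 \cdot 6 = 66$)
$- 2906 y = \left(-2906\right) 66 = -191796$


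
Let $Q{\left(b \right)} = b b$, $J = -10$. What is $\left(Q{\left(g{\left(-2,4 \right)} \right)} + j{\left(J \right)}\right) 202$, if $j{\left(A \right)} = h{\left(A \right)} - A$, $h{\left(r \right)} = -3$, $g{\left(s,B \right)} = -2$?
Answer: $2222$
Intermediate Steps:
$Q{\left(b \right)} = b^{2}$
$j{\left(A \right)} = -3 - A$
$\left(Q{\left(g{\left(-2,4 \right)} \right)} + j{\left(J \right)}\right) 202 = \left(\left(-2\right)^{2} - -7\right) 202 = \left(4 + \left(-3 + 10\right)\right) 202 = \left(4 + 7\right) 202 = 11 \cdot 202 = 2222$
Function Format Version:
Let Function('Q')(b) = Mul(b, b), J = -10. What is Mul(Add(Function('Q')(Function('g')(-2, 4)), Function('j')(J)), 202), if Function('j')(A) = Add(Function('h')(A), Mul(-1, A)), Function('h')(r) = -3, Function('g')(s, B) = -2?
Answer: 2222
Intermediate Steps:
Function('Q')(b) = Pow(b, 2)
Function('j')(A) = Add(-3, Mul(-1, A))
Mul(Add(Function('Q')(Function('g')(-2, 4)), Function('j')(J)), 202) = Mul(Add(Pow(-2, 2), Add(-3, Mul(-1, -10))), 202) = Mul(Add(4, Add(-3, 10)), 202) = Mul(Add(4, 7), 202) = Mul(11, 202) = 2222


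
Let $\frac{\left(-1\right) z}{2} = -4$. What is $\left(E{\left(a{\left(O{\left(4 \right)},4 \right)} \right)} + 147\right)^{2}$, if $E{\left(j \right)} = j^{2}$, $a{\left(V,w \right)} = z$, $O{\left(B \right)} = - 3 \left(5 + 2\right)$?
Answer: $44521$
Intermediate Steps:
$z = 8$ ($z = \left(-2\right) \left(-4\right) = 8$)
$O{\left(B \right)} = -21$ ($O{\left(B \right)} = \left(-3\right) 7 = -21$)
$a{\left(V,w \right)} = 8$
$\left(E{\left(a{\left(O{\left(4 \right)},4 \right)} \right)} + 147\right)^{2} = \left(8^{2} + 147\right)^{2} = \left(64 + 147\right)^{2} = 211^{2} = 44521$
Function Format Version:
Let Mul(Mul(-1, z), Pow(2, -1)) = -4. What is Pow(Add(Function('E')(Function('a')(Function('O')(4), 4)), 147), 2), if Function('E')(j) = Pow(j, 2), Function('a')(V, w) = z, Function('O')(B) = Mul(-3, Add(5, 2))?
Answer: 44521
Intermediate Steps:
z = 8 (z = Mul(-2, -4) = 8)
Function('O')(B) = -21 (Function('O')(B) = Mul(-3, 7) = -21)
Function('a')(V, w) = 8
Pow(Add(Function('E')(Function('a')(Function('O')(4), 4)), 147), 2) = Pow(Add(Pow(8, 2), 147), 2) = Pow(Add(64, 147), 2) = Pow(211, 2) = 44521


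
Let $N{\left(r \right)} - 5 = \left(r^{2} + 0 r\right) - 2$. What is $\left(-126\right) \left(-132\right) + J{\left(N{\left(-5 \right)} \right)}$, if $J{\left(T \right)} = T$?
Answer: $16660$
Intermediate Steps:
$N{\left(r \right)} = 3 + r^{2}$ ($N{\left(r \right)} = 5 + \left(\left(r^{2} + 0 r\right) - 2\right) = 5 + \left(\left(r^{2} + 0\right) - 2\right) = 5 + \left(r^{2} - 2\right) = 5 + \left(-2 + r^{2}\right) = 3 + r^{2}$)
$\left(-126\right) \left(-132\right) + J{\left(N{\left(-5 \right)} \right)} = \left(-126\right) \left(-132\right) + \left(3 + \left(-5\right)^{2}\right) = 16632 + \left(3 + 25\right) = 16632 + 28 = 16660$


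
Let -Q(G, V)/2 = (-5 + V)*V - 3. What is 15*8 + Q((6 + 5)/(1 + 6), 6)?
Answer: 114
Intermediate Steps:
Q(G, V) = 6 - 2*V*(-5 + V) (Q(G, V) = -2*((-5 + V)*V - 3) = -2*(V*(-5 + V) - 3) = -2*(-3 + V*(-5 + V)) = 6 - 2*V*(-5 + V))
15*8 + Q((6 + 5)/(1 + 6), 6) = 15*8 + (6 - 2*6² + 10*6) = 120 + (6 - 2*36 + 60) = 120 + (6 - 72 + 60) = 120 - 6 = 114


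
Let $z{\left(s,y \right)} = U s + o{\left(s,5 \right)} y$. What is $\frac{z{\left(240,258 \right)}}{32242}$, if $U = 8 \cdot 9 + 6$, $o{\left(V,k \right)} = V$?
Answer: $\frac{5760}{2303} \approx 2.5011$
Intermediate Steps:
$U = 78$ ($U = 72 + 6 = 78$)
$z{\left(s,y \right)} = 78 s + s y$
$\frac{z{\left(240,258 \right)}}{32242} = \frac{240 \left(78 + 258\right)}{32242} = 240 \cdot 336 \cdot \frac{1}{32242} = 80640 \cdot \frac{1}{32242} = \frac{5760}{2303}$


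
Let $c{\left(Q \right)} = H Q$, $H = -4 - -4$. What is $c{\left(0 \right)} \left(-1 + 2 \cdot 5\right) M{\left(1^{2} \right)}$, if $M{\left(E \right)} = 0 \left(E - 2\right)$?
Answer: $0$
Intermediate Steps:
$H = 0$ ($H = -4 + 4 = 0$)
$M{\left(E \right)} = 0$ ($M{\left(E \right)} = 0 \left(-2 + E\right) = 0$)
$c{\left(Q \right)} = 0$ ($c{\left(Q \right)} = 0 Q = 0$)
$c{\left(0 \right)} \left(-1 + 2 \cdot 5\right) M{\left(1^{2} \right)} = 0 \left(-1 + 2 \cdot 5\right) 0 = 0 \left(-1 + 10\right) 0 = 0 \cdot 9 \cdot 0 = 0 \cdot 0 = 0$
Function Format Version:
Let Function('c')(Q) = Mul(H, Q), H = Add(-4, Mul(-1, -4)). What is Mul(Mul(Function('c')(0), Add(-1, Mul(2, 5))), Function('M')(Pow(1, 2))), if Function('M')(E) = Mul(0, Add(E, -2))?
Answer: 0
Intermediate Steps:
H = 0 (H = Add(-4, 4) = 0)
Function('M')(E) = 0 (Function('M')(E) = Mul(0, Add(-2, E)) = 0)
Function('c')(Q) = 0 (Function('c')(Q) = Mul(0, Q) = 0)
Mul(Mul(Function('c')(0), Add(-1, Mul(2, 5))), Function('M')(Pow(1, 2))) = Mul(Mul(0, Add(-1, Mul(2, 5))), 0) = Mul(Mul(0, Add(-1, 10)), 0) = Mul(Mul(0, 9), 0) = Mul(0, 0) = 0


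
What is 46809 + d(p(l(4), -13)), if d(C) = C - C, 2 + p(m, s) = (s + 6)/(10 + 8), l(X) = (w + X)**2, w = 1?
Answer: 46809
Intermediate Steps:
l(X) = (1 + X)**2
p(m, s) = -5/3 + s/18 (p(m, s) = -2 + (s + 6)/(10 + 8) = -2 + (6 + s)/18 = -2 + (6 + s)*(1/18) = -2 + (1/3 + s/18) = -5/3 + s/18)
d(C) = 0
46809 + d(p(l(4), -13)) = 46809 + 0 = 46809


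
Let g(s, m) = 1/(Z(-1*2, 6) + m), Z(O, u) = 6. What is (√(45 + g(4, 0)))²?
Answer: 271/6 ≈ 45.167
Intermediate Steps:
g(s, m) = 1/(6 + m)
(√(45 + g(4, 0)))² = (√(45 + 1/(6 + 0)))² = (√(45 + 1/6))² = (√(45 + ⅙))² = (√(271/6))² = (√1626/6)² = 271/6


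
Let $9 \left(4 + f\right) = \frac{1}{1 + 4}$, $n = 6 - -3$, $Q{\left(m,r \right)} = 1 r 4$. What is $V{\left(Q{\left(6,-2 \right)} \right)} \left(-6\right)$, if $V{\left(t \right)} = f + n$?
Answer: $- \frac{452}{15} \approx -30.133$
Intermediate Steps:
$Q{\left(m,r \right)} = 4 r$ ($Q{\left(m,r \right)} = r 4 = 4 r$)
$n = 9$ ($n = 6 + 3 = 9$)
$f = - \frac{179}{45}$ ($f = -4 + \frac{1}{9 \left(1 + 4\right)} = -4 + \frac{1}{9 \cdot 5} = -4 + \frac{1}{9} \cdot \frac{1}{5} = -4 + \frac{1}{45} = - \frac{179}{45} \approx -3.9778$)
$V{\left(t \right)} = \frac{226}{45}$ ($V{\left(t \right)} = - \frac{179}{45} + 9 = \frac{226}{45}$)
$V{\left(Q{\left(6,-2 \right)} \right)} \left(-6\right) = \frac{226}{45} \left(-6\right) = - \frac{452}{15}$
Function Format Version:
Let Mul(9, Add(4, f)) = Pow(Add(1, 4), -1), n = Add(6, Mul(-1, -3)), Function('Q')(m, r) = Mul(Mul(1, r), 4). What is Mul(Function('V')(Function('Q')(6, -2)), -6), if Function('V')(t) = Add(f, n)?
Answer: Rational(-452, 15) ≈ -30.133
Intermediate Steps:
Function('Q')(m, r) = Mul(4, r) (Function('Q')(m, r) = Mul(r, 4) = Mul(4, r))
n = 9 (n = Add(6, 3) = 9)
f = Rational(-179, 45) (f = Add(-4, Mul(Rational(1, 9), Pow(Add(1, 4), -1))) = Add(-4, Mul(Rational(1, 9), Pow(5, -1))) = Add(-4, Mul(Rational(1, 9), Rational(1, 5))) = Add(-4, Rational(1, 45)) = Rational(-179, 45) ≈ -3.9778)
Function('V')(t) = Rational(226, 45) (Function('V')(t) = Add(Rational(-179, 45), 9) = Rational(226, 45))
Mul(Function('V')(Function('Q')(6, -2)), -6) = Mul(Rational(226, 45), -6) = Rational(-452, 15)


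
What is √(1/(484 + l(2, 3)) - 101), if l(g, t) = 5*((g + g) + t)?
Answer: I*√27204942/519 ≈ 10.05*I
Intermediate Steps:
l(g, t) = 5*t + 10*g (l(g, t) = 5*(2*g + t) = 5*(t + 2*g) = 5*t + 10*g)
√(1/(484 + l(2, 3)) - 101) = √(1/(484 + (5*3 + 10*2)) - 101) = √(1/(484 + (15 + 20)) - 101) = √(1/(484 + 35) - 101) = √(1/519 - 101) = √(-52418/519) = I*√27204942/519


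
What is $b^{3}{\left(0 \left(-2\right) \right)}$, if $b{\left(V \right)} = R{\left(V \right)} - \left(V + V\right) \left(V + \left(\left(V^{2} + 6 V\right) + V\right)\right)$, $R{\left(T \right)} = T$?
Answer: $0$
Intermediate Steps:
$b{\left(V \right)} = V - 2 V \left(V^{2} + 8 V\right)$ ($b{\left(V \right)} = V - \left(V + V\right) \left(V + \left(\left(V^{2} + 6 V\right) + V\right)\right) = V - 2 V \left(V + \left(V^{2} + 7 V\right)\right) = V - 2 V \left(V^{2} + 8 V\right)$)
$b^{3}{\left(0 \left(-2\right) \right)} = \left(0 \left(-2\right) \left(1 - 16 \cdot 0 \left(-2\right) - 2 \left(0 \left(-2\right)\right)^{2}\right)\right)^{3} = \left(0 \left(1 - 0 - 2 \cdot 0^{2}\right)\right)^{3} = \left(0 \left(1 + 0 - 0\right)\right)^{3} = \left(0 \left(1 + 0 + 0\right)\right)^{3} = \left(0 \cdot 1\right)^{3} = 0^{3} = 0$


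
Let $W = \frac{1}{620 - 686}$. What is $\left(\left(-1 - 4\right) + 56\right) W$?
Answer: $- \frac{17}{22} \approx -0.77273$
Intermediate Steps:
$W = - \frac{1}{66}$ ($W = \frac{1}{-66} = - \frac{1}{66} \approx -0.015152$)
$\left(\left(-1 - 4\right) + 56\right) W = \left(\left(-1 - 4\right) + 56\right) \left(- \frac{1}{66}\right) = \left(-5 + 56\right) \left(- \frac{1}{66}\right) = 51 \left(- \frac{1}{66}\right) = - \frac{17}{22}$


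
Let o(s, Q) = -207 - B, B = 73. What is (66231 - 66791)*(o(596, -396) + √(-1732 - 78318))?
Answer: 156800 - 2800*I*√3202 ≈ 1.568e+5 - 1.5844e+5*I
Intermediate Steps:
o(s, Q) = -280 (o(s, Q) = -207 - 1*73 = -207 - 73 = -280)
(66231 - 66791)*(o(596, -396) + √(-1732 - 78318)) = (66231 - 66791)*(-280 + √(-1732 - 78318)) = -560*(-280 + √(-80050)) = -560*(-280 + 5*I*√3202) = 156800 - 2800*I*√3202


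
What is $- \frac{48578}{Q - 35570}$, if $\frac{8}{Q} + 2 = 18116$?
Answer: $\frac{219985473}{161078743} \approx 1.3657$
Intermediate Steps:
$Q = \frac{4}{9057}$ ($Q = \frac{8}{-2 + 18116} = \frac{8}{18114} = 8 \cdot \frac{1}{18114} = \frac{4}{9057} \approx 0.00044165$)
$- \frac{48578}{Q - 35570} = - \frac{48578}{\frac{4}{9057} - 35570} = - \frac{48578}{- \frac{322157486}{9057}} = \left(-48578\right) \left(- \frac{9057}{322157486}\right) = \frac{219985473}{161078743}$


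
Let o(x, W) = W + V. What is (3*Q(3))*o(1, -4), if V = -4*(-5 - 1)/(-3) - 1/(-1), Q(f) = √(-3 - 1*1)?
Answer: -66*I ≈ -66.0*I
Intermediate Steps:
Q(f) = 2*I (Q(f) = √(-3 - 1) = √(-4) = 2*I)
V = -7 (V = -4*(-6)*(-⅓) - 1*(-1) = 24*(-⅓) + 1 = -8 + 1 = -7)
o(x, W) = -7 + W (o(x, W) = W - 7 = -7 + W)
(3*Q(3))*o(1, -4) = (3*(2*I))*(-7 - 4) = (6*I)*(-11) = -66*I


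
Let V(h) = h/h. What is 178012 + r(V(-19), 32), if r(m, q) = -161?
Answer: 177851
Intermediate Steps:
V(h) = 1
178012 + r(V(-19), 32) = 178012 - 161 = 177851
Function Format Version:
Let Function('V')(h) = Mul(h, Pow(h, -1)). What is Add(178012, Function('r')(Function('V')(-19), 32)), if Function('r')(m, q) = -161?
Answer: 177851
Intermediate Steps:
Function('V')(h) = 1
Add(178012, Function('r')(Function('V')(-19), 32)) = Add(178012, -161) = 177851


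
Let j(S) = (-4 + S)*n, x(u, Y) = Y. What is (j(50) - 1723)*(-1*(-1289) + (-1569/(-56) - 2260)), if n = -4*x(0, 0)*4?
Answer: 90986461/56 ≈ 1.6248e+6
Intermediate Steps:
n = 0 (n = -4*0*4 = 0*4 = 0)
j(S) = 0 (j(S) = (-4 + S)*0 = 0)
(j(50) - 1723)*(-1*(-1289) + (-1569/(-56) - 2260)) = (0 - 1723)*(-1*(-1289) + (-1569/(-56) - 2260)) = -1723*(1289 + (-1569*(-1/56) - 2260)) = -1723*(1289 + (1569/56 - 2260)) = -1723*(1289 - 124991/56) = -1723*(-52807/56) = 90986461/56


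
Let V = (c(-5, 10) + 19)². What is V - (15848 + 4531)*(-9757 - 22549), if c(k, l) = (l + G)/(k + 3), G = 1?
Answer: 2633456625/4 ≈ 6.5836e+8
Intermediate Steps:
c(k, l) = (1 + l)/(3 + k) (c(k, l) = (l + 1)/(k + 3) = (1 + l)/(3 + k))
V = 729/4 (V = ((1 + 10)/(3 - 5) + 19)² = (11/(-2) + 19)² = (-½*11 + 19)² = (-11/2 + 19)² = (27/2)² = 729/4 ≈ 182.25)
V - (15848 + 4531)*(-9757 - 22549) = 729/4 - (15848 + 4531)*(-9757 - 22549) = 729/4 - 20379*(-32306) = 729/4 - 1*(-658363974) = 729/4 + 658363974 = 2633456625/4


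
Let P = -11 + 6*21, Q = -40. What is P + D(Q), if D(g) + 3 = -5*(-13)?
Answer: 177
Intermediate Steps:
D(g) = 62 (D(g) = -3 - 5*(-13) = -3 + 65 = 62)
P = 115 (P = -11 + 126 = 115)
P + D(Q) = 115 + 62 = 177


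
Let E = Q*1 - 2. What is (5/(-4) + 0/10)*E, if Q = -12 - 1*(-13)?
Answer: 5/4 ≈ 1.2500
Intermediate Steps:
Q = 1 (Q = -12 + 13 = 1)
E = -1 (E = 1*1 - 2 = 1 - 2 = -1)
(5/(-4) + 0/10)*E = (5/(-4) + 0/10)*(-1) = (5*(-¼) + 0*(⅒))*(-1) = (-5/4 + 0)*(-1) = -5/4*(-1) = 5/4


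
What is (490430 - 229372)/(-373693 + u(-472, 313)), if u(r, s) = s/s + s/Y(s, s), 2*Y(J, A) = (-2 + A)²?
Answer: -435341221/623170057 ≈ -0.69859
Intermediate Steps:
Y(J, A) = (-2 + A)²/2
u(r, s) = 1 + 2*s/(-2 + s)² (u(r, s) = s/s + s/(((-2 + s)²/2)) = 1 + s*(2/(-2 + s)²) = 1 + 2*s/(-2 + s)²)
(490430 - 229372)/(-373693 + u(-472, 313)) = (490430 - 229372)/(-373693 + (1 + 2*313/(-2 + 313)²)) = 261058/(-373693 + (1 + 2*313/311²)) = 261058/(-373693 + (1 + 2*313*(1/96721))) = 261058/(-373693 + (1 + 626/96721)) = 261058/(-373693 + 97347/96721) = 261058/(-36143863306/96721) = 261058*(-96721/36143863306) = -435341221/623170057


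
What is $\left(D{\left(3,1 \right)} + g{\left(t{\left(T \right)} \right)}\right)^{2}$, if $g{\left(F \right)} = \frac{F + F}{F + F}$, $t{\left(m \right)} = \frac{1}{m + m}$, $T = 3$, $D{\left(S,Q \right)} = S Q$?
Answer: $16$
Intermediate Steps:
$D{\left(S,Q \right)} = Q S$
$t{\left(m \right)} = \frac{1}{2 m}$
$g{\left(F \right)} = 1$ ($g{\left(F \right)} = \frac{2 F}{2 F} = 2 F \frac{1}{2 F} = 1$)
$\left(D{\left(3,1 \right)} + g{\left(t{\left(T \right)} \right)}\right)^{2} = \left(1 \cdot 3 + 1\right)^{2} = \left(3 + 1\right)^{2} = 4^{2} = 16$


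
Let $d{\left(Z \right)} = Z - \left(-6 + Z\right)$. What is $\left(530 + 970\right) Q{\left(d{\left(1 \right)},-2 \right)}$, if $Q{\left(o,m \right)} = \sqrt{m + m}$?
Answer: $3000 i \approx 3000.0 i$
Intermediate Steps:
$d{\left(Z \right)} = 6$
$Q{\left(o,m \right)} = \sqrt{2} \sqrt{m}$ ($Q{\left(o,m \right)} = \sqrt{2 m} = \sqrt{2} \sqrt{m}$)
$\left(530 + 970\right) Q{\left(d{\left(1 \right)},-2 \right)} = \left(530 + 970\right) \sqrt{2} \sqrt{-2} = 1500 \sqrt{2} i \sqrt{2} = 1500 \cdot 2 i = 3000 i$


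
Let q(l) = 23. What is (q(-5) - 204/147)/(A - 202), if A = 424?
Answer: 353/3626 ≈ 0.097353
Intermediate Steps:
(q(-5) - 204/147)/(A - 202) = (23 - 204/147)/(424 - 202) = (23 - 204*1/147)/222 = (23 - 68/49)*(1/222) = (1059/49)*(1/222) = 353/3626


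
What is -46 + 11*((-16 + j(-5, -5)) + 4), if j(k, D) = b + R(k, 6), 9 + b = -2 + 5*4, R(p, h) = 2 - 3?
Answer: -90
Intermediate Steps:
R(p, h) = -1
b = 9 (b = -9 + (-2 + 5*4) = -9 + (-2 + 20) = -9 + 18 = 9)
j(k, D) = 8 (j(k, D) = 9 - 1 = 8)
-46 + 11*((-16 + j(-5, -5)) + 4) = -46 + 11*((-16 + 8) + 4) = -46 + 11*(-8 + 4) = -46 + 11*(-4) = -46 - 44 = -90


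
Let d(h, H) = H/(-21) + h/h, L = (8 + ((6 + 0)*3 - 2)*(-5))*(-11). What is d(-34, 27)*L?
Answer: -1584/7 ≈ -226.29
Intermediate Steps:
L = 792 (L = (8 + (6*3 - 2)*(-5))*(-11) = (8 + (18 - 2)*(-5))*(-11) = (8 + 16*(-5))*(-11) = (8 - 80)*(-11) = -72*(-11) = 792)
d(h, H) = 1 - H/21 (d(h, H) = H*(-1/21) + 1 = -H/21 + 1 = 1 - H/21)
d(-34, 27)*L = (1 - 1/21*27)*792 = (1 - 9/7)*792 = -2/7*792 = -1584/7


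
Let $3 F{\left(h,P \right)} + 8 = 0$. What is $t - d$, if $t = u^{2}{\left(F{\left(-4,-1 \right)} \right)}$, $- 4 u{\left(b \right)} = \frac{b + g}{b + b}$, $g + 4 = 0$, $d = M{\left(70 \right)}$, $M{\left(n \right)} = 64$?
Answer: $- \frac{16359}{256} \approx -63.902$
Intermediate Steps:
$F{\left(h,P \right)} = - \frac{8}{3}$ ($F{\left(h,P \right)} = - \frac{8}{3} + \frac{1}{3} \cdot 0 = - \frac{8}{3} + 0 = - \frac{8}{3}$)
$d = 64$
$g = -4$ ($g = -4 + 0 = -4$)
$u{\left(b \right)} = - \frac{-4 + b}{8 b}$ ($u{\left(b \right)} = - \frac{\left(b - 4\right) \frac{1}{b + b}}{4} = - \frac{\left(-4 + b\right) \frac{1}{2 b}}{4} = - \frac{\frac{1}{2} \frac{1}{b} \left(-4 + b\right)}{4} = - \frac{-4 + b}{8 b}$)
$t = \frac{25}{256}$ ($t = \left(\frac{4 - - \frac{8}{3}}{8 \left(- \frac{8}{3}\right)}\right)^{2} = \left(\frac{1}{8} \left(- \frac{3}{8}\right) \left(4 + \frac{8}{3}\right)\right)^{2} = \left(\frac{1}{8} \left(- \frac{3}{8}\right) \frac{20}{3}\right)^{2} = \left(- \frac{5}{16}\right)^{2} = \frac{25}{256} \approx 0.097656$)
$t - d = \frac{25}{256} - 64 = - \frac{16359}{256}$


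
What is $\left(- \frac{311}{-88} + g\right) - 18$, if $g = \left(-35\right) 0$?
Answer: $- \frac{1273}{88} \approx -14.466$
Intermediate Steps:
$g = 0$
$\left(- \frac{311}{-88} + g\right) - 18 = \left(- \frac{311}{-88} + 0\right) - 18 = \left(\left(-311\right) \left(- \frac{1}{88}\right) + 0\right) - 18 = \left(\frac{311}{88} + 0\right) - 18 = \frac{311}{88} - 18 = - \frac{1273}{88}$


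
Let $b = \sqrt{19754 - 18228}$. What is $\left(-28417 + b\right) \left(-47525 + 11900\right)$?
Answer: $1012355625 - 35625 \sqrt{1526} \approx 1.011 \cdot 10^{9}$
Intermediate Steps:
$b = \sqrt{1526} \approx 39.064$
$\left(-28417 + b\right) \left(-47525 + 11900\right) = \left(-28417 + \sqrt{1526}\right) \left(-47525 + 11900\right) = \left(-28417 + \sqrt{1526}\right) \left(-35625\right) = 1012355625 - 35625 \sqrt{1526}$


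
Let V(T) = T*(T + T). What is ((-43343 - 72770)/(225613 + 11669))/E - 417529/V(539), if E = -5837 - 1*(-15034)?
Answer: -4649151627647/6469376631333 ≈ -0.71864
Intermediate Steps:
V(T) = 2*T² (V(T) = T*(2*T) = 2*T²)
E = 9197 (E = -5837 + 15034 = 9197)
((-43343 - 72770)/(225613 + 11669))/E - 417529/V(539) = ((-43343 - 72770)/(225613 + 11669))/9197 - 417529/(2*539²) = -116113/237282*(1/9197) - 417529/(2*290521) = -116113*1/237282*(1/9197) - 417529/581042 = -116113/237282*1/9197 - 417529*1/581042 = -116113/2182282554 - 8521/11858 = -4649151627647/6469376631333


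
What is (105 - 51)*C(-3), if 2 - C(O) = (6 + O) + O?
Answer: 108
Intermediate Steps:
C(O) = -4 - 2*O (C(O) = 2 - ((6 + O) + O) = 2 - (6 + 2*O) = 2 + (-6 - 2*O) = -4 - 2*O)
(105 - 51)*C(-3) = (105 - 51)*(-4 - 2*(-3)) = 54*(-4 + 6) = 54*2 = 108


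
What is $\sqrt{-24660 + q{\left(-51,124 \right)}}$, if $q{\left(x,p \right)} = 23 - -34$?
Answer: $i \sqrt{24603} \approx 156.85 i$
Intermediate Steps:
$q{\left(x,p \right)} = 57$ ($q{\left(x,p \right)} = 23 + 34 = 57$)
$\sqrt{-24660 + q{\left(-51,124 \right)}} = \sqrt{-24660 + 57} = \sqrt{-24603} = i \sqrt{24603}$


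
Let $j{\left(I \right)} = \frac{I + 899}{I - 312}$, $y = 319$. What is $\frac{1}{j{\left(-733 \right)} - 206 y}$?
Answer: $- \frac{1045}{68671296} \approx -1.5217 \cdot 10^{-5}$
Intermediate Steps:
$j{\left(I \right)} = \frac{899 + I}{-312 + I}$
$\frac{1}{j{\left(-733 \right)} - 206 y} = \frac{1}{\frac{899 - 733}{-312 - 733} - 65714} = \frac{1}{\frac{1}{-1045} \cdot 166 - 65714} = \frac{1}{\left(- \frac{1}{1045}\right) 166 - 65714} = \frac{1}{- \frac{166}{1045} - 65714} = \frac{1}{- \frac{68671296}{1045}} = - \frac{1045}{68671296}$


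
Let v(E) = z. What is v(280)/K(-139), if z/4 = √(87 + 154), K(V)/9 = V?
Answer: -4*√241/1251 ≈ -0.049638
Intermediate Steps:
K(V) = 9*V
z = 4*√241 (z = 4*√(87 + 154) = 4*√241 ≈ 62.097)
v(E) = 4*√241
v(280)/K(-139) = (4*√241)/((9*(-139))) = (4*√241)/(-1251) = (4*√241)*(-1/1251) = -4*√241/1251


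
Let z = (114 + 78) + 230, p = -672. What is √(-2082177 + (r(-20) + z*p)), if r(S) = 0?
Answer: I*√2365761 ≈ 1538.1*I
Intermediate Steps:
z = 422 (z = 192 + 230 = 422)
√(-2082177 + (r(-20) + z*p)) = √(-2082177 + (0 + 422*(-672))) = √(-2082177 + (0 - 283584)) = √(-2082177 - 283584) = √(-2365761) = I*√2365761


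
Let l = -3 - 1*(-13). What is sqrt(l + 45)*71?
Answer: 71*sqrt(55) ≈ 526.55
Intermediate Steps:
l = 10 (l = -3 + 13 = 10)
sqrt(l + 45)*71 = sqrt(10 + 45)*71 = sqrt(55)*71 = 71*sqrt(55)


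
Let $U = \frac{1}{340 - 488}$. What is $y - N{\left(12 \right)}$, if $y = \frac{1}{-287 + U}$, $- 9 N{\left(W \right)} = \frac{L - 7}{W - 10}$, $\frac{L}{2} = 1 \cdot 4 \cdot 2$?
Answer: $\frac{42181}{84954} \approx 0.49652$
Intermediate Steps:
$U = - \frac{1}{148}$ ($U = \frac{1}{-148} = - \frac{1}{148} \approx -0.0067568$)
$L = 16$ ($L = 2 \cdot 1 \cdot 4 \cdot 2 = 2 \cdot 4 \cdot 2 = 2 \cdot 8 = 16$)
$N{\left(W \right)} = - \frac{1}{-10 + W}$ ($N{\left(W \right)} = - \frac{\left(16 - 7\right) \frac{1}{W - 10}}{9} = - \frac{9 \frac{1}{-10 + W}}{9} = - \frac{1}{-10 + W}$)
$y = - \frac{148}{42477}$ ($y = \frac{1}{-287 - \frac{1}{148}} = \frac{1}{- \frac{42477}{148}} = - \frac{148}{42477} \approx -0.0034842$)
$y - N{\left(12 \right)} = - \frac{148}{42477} - - \frac{1}{-10 + 12} = - \frac{148}{42477} - - \frac{1}{2} = - \frac{148}{42477} + \frac{1}{2} = \frac{42181}{84954}$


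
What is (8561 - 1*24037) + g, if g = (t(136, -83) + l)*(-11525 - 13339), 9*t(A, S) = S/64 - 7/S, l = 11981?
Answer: -49452679887/166 ≈ -2.9791e+8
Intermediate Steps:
t(A, S) = -7/(9*S) + S/576 (t(A, S) = (S/64 - 7/S)/9 = (-7/S + S/64)/9 = -7/(9*S) + S/576)
g = -49450110871/166 (g = ((1/576)*(-448 + (-83)²)/(-83) + 11981)*(-11525 - 13339) = ((1/576)*(-1/83)*(-448 + 6889) + 11981)*(-24864) = ((1/576)*(-1/83)*6441 + 11981)*(-24864) = (-2147/15936 + 11981)*(-24864) = (190927069/15936)*(-24864) = -49450110871/166 ≈ -2.9789e+8)
(8561 - 1*24037) + g = (8561 - 1*24037) - 49450110871/166 = (8561 - 24037) - 49450110871/166 = -15476 - 49450110871/166 = -49452679887/166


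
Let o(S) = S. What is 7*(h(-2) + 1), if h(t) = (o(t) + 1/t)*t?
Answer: 42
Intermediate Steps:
h(t) = t*(t + 1/t) (h(t) = (t + 1/t)*t = t*(t + 1/t))
7*(h(-2) + 1) = 7*((1 + (-2)**2) + 1) = 7*((1 + 4) + 1) = 7*(5 + 1) = 7*6 = 42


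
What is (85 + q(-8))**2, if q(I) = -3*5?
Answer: 4900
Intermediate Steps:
q(I) = -15
(85 + q(-8))**2 = (85 - 15)**2 = 70**2 = 4900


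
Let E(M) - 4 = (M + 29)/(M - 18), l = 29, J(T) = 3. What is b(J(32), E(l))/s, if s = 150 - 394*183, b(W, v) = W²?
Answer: -3/23984 ≈ -0.00012508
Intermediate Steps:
E(M) = 4 + (29 + M)/(-18 + M) (E(M) = 4 + (M + 29)/(M - 18) = 4 + (29 + M)/(-18 + M))
s = -71952 (s = 150 - 72102 = -71952)
b(J(32), E(l))/s = 3²/(-71952) = 9*(-1/71952) = -3/23984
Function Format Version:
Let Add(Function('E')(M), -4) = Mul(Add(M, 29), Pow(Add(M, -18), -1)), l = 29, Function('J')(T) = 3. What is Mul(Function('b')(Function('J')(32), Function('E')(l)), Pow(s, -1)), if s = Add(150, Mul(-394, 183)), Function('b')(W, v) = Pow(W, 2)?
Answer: Rational(-3, 23984) ≈ -0.00012508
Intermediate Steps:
Function('E')(M) = Add(4, Mul(Pow(Add(-18, M), -1), Add(29, M))) (Function('E')(M) = Add(4, Mul(Add(M, 29), Pow(Add(M, -18), -1))) = Add(4, Mul(Add(29, M), Pow(Add(-18, M), -1))) = Add(4, Mul(Pow(Add(-18, M), -1), Add(29, M))))
s = -71952 (s = Add(150, -72102) = -71952)
Mul(Function('b')(Function('J')(32), Function('E')(l)), Pow(s, -1)) = Mul(Pow(3, 2), Pow(-71952, -1)) = Mul(9, Rational(-1, 71952)) = Rational(-3, 23984)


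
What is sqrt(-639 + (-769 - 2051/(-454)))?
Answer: I*sqrt(289280174)/454 ≈ 37.463*I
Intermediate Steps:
sqrt(-639 + (-769 - 2051/(-454))) = sqrt(-639 + (-769 - 2051*(-1/454))) = sqrt(-639 + (-769 + 2051/454)) = sqrt(-639 - 347075/454) = sqrt(-637181/454) = I*sqrt(289280174)/454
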